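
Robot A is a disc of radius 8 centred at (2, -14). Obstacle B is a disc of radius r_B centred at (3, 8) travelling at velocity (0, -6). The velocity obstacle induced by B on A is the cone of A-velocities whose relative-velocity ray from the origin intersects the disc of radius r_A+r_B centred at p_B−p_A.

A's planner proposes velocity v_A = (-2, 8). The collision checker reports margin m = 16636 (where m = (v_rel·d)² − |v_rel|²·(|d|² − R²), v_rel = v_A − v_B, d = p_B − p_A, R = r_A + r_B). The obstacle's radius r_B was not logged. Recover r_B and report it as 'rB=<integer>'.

m = 16636
d = (1, 22);  v_rel = (-2, 14),  |v_rel|² = 200
v_rel×d = (-2)·(22) − (14)·(1) = -58
since m = R²·200 − (-58)²:  R² = (3364 + 16636) / 200 = 100
R = √100 = 10  ⇒  r_B = 10 − 8 = 2

rB=2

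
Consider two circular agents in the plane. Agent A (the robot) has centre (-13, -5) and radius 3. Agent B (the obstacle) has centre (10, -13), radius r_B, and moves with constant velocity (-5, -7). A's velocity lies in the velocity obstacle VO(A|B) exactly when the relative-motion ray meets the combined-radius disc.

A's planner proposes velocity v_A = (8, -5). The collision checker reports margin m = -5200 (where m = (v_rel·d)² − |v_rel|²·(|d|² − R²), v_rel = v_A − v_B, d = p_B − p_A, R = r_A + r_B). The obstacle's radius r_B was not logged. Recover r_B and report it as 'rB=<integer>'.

m = -5200
d = (23, -8);  v_rel = (13, 2),  |v_rel|² = 173
v_rel×d = (13)·(-8) − (2)·(23) = -150
since m = R²·173 − (-150)²:  R² = (22500 + -5200) / 173 = 100
R = √100 = 10  ⇒  r_B = 10 − 3 = 7

rB=7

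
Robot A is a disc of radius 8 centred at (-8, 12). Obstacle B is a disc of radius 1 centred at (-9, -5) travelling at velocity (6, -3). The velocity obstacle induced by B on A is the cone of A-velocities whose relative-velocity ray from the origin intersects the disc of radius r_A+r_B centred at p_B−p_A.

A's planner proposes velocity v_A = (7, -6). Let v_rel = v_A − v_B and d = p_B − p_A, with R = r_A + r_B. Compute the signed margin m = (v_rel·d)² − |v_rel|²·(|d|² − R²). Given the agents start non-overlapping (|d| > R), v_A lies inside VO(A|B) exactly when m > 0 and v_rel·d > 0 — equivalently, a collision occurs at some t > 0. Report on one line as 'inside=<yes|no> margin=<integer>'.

d = (-1, -17),  |d|² = 290;  R = 8+1 = 9,  c = 290−9² = 209
v_rel = (1, -3),  |v_rel|² = 10;  v_rel·d = (1)·(-1) + (-3)·(-17) = 50
10·t² − 100·t + 209 = 0  ⇒  m = 50² − 10·209 = 410
m = 410 > 0,  v_rel·d = 50 > 0  ⇒  inside

inside=yes margin=410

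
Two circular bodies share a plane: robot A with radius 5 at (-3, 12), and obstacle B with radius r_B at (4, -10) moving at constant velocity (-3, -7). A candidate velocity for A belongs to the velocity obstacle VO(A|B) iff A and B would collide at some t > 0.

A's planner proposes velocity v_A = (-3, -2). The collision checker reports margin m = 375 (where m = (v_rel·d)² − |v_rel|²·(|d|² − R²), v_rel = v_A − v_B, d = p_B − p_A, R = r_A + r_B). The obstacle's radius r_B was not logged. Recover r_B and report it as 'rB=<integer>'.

m = 375
d = (7, -22);  v_rel = (0, 5),  |v_rel|² = 25
v_rel×d = (0)·(-22) − (5)·(7) = -35
since m = R²·25 − (-35)²:  R² = (1225 + 375) / 25 = 64
R = √64 = 8  ⇒  r_B = 8 − 5 = 3

rB=3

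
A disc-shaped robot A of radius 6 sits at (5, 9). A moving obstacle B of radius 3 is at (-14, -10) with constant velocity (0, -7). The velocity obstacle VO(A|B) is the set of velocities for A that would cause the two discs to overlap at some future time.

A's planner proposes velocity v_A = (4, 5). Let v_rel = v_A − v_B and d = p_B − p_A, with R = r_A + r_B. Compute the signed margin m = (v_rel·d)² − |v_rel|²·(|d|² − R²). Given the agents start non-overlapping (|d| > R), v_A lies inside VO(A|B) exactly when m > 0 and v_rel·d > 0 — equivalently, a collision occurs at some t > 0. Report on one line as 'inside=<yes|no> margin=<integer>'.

d = (-19, -19),  |d|² = 722;  R = 6+3 = 9,  c = 722−9² = 641
v_rel = (4, 12),  |v_rel|² = 160;  v_rel·d = (4)·(-19) + (12)·(-19) = -304
160·t² + 608·t + 641 = 0  ⇒  m = (-304)² − 160·641 = -10144
m = -10144 < 0,  v_rel·d = -304 < 0  ⇒  outside

inside=no margin=-10144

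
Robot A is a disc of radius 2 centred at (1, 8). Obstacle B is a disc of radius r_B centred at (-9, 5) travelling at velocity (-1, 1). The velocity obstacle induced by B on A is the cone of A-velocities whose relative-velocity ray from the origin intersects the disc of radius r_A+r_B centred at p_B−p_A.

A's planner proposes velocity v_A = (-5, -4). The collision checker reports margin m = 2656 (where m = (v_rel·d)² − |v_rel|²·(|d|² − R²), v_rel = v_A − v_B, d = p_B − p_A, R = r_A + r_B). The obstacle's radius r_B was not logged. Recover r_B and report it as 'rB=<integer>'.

m = 2656
d = (-10, -3);  v_rel = (-4, -5),  |v_rel|² = 41
v_rel×d = (-4)·(-3) − (-5)·(-10) = -38
since m = R²·41 − (-38)²:  R² = (1444 + 2656) / 41 = 100
R = √100 = 10  ⇒  r_B = 10 − 2 = 8

rB=8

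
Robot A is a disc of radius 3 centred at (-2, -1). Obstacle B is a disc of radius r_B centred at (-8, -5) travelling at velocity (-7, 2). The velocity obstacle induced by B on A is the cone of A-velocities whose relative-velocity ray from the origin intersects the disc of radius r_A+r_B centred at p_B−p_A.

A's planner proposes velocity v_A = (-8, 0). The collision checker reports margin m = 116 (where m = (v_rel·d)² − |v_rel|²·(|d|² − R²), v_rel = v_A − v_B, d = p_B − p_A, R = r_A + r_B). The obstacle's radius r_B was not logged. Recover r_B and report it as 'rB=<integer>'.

m = 116
d = (-6, -4);  v_rel = (-1, -2),  |v_rel|² = 5
v_rel×d = (-1)·(-4) − (-2)·(-6) = -8
since m = R²·5 − (-8)²:  R² = (64 + 116) / 5 = 36
R = √36 = 6  ⇒  r_B = 6 − 3 = 3

rB=3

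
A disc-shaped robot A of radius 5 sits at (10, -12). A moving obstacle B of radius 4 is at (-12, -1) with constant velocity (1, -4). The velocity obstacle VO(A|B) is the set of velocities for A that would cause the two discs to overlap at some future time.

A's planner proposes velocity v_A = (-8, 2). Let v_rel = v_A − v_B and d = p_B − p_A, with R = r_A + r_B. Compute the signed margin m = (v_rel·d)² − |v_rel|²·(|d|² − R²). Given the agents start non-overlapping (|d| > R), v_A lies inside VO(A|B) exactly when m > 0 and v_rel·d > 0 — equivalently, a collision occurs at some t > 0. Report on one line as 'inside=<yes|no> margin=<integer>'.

d = (-22, 11),  |d|² = 605;  R = 5+4 = 9,  c = 605−9² = 524
v_rel = (-9, 6),  |v_rel|² = 117;  v_rel·d = (-9)·(-22) + (6)·(11) = 264
117·t² − 528·t + 524 = 0  ⇒  m = 264² − 117·524 = 8388
m = 8388 > 0,  v_rel·d = 264 > 0  ⇒  inside

inside=yes margin=8388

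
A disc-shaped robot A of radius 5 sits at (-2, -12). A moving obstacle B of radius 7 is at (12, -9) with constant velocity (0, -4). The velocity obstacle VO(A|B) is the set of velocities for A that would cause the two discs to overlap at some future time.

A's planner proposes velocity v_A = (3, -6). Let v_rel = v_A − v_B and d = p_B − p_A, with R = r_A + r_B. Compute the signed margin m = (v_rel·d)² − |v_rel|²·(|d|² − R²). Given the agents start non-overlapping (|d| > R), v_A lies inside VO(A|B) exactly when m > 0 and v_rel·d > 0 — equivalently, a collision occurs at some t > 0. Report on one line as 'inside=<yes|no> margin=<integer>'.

d = (14, 3),  |d|² = 205;  R = 5+7 = 12,  c = 205−12² = 61
v_rel = (3, -2),  |v_rel|² = 13;  v_rel·d = (3)·(14) + (-2)·(3) = 36
13·t² − 72·t + 61 = 0  ⇒  m = 36² − 13·61 = 503
m = 503 > 0,  v_rel·d = 36 > 0  ⇒  inside

inside=yes margin=503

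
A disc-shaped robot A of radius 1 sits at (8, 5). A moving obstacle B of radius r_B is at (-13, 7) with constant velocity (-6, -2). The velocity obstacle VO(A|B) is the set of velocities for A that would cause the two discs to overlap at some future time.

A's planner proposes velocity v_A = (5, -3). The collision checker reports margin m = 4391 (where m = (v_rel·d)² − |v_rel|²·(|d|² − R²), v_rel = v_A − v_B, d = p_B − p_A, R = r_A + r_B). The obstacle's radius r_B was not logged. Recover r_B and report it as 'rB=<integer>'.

m = 4391
d = (-21, 2);  v_rel = (11, -1),  |v_rel|² = 122
v_rel×d = (11)·(2) − (-1)·(-21) = 1
since m = R²·122 − 1²:  R² = (1 + 4391) / 122 = 36
R = √36 = 6  ⇒  r_B = 6 − 1 = 5

rB=5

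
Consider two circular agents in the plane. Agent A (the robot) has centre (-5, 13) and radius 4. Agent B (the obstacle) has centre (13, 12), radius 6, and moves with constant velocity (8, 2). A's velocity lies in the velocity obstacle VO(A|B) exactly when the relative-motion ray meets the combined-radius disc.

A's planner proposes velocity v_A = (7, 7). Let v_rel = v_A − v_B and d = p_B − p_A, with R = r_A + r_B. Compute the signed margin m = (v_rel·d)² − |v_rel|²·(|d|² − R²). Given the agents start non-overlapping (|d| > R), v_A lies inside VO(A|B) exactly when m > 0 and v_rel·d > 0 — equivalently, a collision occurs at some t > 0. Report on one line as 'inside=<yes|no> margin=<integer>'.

d = (18, -1),  |d|² = 325;  R = 4+6 = 10,  c = 325−10² = 225
v_rel = (-1, 5),  |v_rel|² = 26;  v_rel·d = (-1)·(18) + (5)·(-1) = -23
26·t² + 46·t + 225 = 0  ⇒  m = (-23)² − 26·225 = -5321
m = -5321 < 0,  v_rel·d = -23 < 0  ⇒  outside

inside=no margin=-5321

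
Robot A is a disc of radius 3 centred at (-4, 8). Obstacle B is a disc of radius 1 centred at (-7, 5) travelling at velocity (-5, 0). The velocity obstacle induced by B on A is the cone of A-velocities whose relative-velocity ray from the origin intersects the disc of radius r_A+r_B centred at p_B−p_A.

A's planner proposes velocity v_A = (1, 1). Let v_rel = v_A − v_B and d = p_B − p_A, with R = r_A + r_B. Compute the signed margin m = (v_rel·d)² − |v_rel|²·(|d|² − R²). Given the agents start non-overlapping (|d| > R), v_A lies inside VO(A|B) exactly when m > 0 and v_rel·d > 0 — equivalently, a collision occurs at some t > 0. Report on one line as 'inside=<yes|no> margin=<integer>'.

d = (-3, -3),  |d|² = 18;  R = 3+1 = 4,  c = 18−4² = 2
v_rel = (6, 1),  |v_rel|² = 37;  v_rel·d = (6)·(-3) + (1)·(-3) = -21
37·t² + 42·t + 2 = 0  ⇒  m = (-21)² − 37·2 = 367
m = 367 > 0,  v_rel·d = -21 < 0  ⇒  outside

inside=no margin=367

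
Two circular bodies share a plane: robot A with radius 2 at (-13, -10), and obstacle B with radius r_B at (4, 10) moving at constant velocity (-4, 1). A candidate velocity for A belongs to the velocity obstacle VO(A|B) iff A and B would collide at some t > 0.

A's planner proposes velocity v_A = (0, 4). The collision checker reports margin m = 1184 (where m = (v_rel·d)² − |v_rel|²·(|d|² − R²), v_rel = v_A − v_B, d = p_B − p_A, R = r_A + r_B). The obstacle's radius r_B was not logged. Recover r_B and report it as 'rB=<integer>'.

m = 1184
d = (17, 20);  v_rel = (4, 3),  |v_rel|² = 25
v_rel×d = (4)·(20) − (3)·(17) = 29
since m = R²·25 − 29²:  R² = (841 + 1184) / 25 = 81
R = √81 = 9  ⇒  r_B = 9 − 2 = 7

rB=7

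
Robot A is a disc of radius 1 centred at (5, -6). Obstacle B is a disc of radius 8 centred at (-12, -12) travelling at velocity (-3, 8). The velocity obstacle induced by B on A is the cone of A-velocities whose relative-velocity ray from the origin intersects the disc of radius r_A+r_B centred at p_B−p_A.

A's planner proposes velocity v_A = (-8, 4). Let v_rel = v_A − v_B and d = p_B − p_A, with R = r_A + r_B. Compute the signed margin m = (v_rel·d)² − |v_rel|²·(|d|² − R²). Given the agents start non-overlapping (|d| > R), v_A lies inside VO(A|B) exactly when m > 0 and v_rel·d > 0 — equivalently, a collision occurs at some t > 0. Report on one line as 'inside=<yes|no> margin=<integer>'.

d = (-17, -6),  |d|² = 325;  R = 1+8 = 9,  c = 325−9² = 244
v_rel = (-5, -4),  |v_rel|² = 41;  v_rel·d = (-5)·(-17) + (-4)·(-6) = 109
41·t² − 218·t + 244 = 0  ⇒  m = 109² − 41·244 = 1877
m = 1877 > 0,  v_rel·d = 109 > 0  ⇒  inside

inside=yes margin=1877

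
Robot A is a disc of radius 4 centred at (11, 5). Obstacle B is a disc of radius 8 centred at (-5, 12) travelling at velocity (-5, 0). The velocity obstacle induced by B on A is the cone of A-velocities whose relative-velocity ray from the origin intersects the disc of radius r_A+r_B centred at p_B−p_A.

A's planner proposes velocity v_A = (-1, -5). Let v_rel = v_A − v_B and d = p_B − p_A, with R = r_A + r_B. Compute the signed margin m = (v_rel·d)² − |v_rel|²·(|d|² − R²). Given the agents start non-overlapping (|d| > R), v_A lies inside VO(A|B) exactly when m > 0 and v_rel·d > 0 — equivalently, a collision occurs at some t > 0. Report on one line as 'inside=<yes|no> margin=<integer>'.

d = (-16, 7),  |d|² = 305;  R = 4+8 = 12,  c = 305−12² = 161
v_rel = (4, -5),  |v_rel|² = 41;  v_rel·d = (4)·(-16) + (-5)·(7) = -99
41·t² + 198·t + 161 = 0  ⇒  m = (-99)² − 41·161 = 3200
m = 3200 > 0,  v_rel·d = -99 < 0  ⇒  outside

inside=no margin=3200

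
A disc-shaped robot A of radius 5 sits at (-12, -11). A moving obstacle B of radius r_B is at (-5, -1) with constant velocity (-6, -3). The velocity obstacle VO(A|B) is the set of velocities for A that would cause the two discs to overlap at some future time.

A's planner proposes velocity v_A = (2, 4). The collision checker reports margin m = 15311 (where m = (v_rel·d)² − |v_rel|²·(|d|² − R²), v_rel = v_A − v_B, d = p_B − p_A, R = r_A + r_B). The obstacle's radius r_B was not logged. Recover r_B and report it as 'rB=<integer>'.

m = 15311
d = (7, 10);  v_rel = (8, 7),  |v_rel|² = 113
v_rel×d = (8)·(10) − (7)·(7) = 31
since m = R²·113 − 31²:  R² = (961 + 15311) / 113 = 144
R = √144 = 12  ⇒  r_B = 12 − 5 = 7

rB=7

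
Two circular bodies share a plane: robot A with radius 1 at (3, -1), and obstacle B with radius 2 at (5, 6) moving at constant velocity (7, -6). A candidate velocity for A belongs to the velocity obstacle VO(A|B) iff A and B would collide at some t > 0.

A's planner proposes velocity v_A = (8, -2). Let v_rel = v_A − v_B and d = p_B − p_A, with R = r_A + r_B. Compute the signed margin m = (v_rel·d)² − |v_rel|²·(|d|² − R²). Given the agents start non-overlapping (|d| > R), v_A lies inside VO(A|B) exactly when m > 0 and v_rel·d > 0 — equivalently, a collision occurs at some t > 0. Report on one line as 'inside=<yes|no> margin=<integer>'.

d = (2, 7),  |d|² = 53;  R = 1+2 = 3,  c = 53−3² = 44
v_rel = (1, 4),  |v_rel|² = 17;  v_rel·d = (1)·(2) + (4)·(7) = 30
17·t² − 60·t + 44 = 0  ⇒  m = 30² − 17·44 = 152
m = 152 > 0,  v_rel·d = 30 > 0  ⇒  inside

inside=yes margin=152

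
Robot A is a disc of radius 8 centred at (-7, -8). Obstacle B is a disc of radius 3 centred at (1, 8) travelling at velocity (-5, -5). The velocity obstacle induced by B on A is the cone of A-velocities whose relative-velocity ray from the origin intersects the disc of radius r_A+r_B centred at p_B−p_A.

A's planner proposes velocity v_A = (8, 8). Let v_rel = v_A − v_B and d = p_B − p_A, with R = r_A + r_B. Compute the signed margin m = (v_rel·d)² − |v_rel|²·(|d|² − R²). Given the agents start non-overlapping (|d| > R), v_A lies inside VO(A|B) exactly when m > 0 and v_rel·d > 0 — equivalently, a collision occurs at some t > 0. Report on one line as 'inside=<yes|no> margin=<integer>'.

d = (8, 16),  |d|² = 320;  R = 8+3 = 11,  c = 320−11² = 199
v_rel = (13, 13),  |v_rel|² = 338;  v_rel·d = (13)·(8) + (13)·(16) = 312
338·t² − 624·t + 199 = 0  ⇒  m = 312² − 338·199 = 30082
m = 30082 > 0,  v_rel·d = 312 > 0  ⇒  inside

inside=yes margin=30082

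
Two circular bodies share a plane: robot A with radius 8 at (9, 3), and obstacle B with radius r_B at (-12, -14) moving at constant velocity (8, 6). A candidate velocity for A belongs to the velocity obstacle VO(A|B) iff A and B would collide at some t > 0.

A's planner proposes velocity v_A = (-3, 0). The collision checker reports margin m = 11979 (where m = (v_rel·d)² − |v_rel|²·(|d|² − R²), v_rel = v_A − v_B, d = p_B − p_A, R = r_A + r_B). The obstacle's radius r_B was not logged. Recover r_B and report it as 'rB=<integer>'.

m = 11979
d = (-21, -17);  v_rel = (-11, -6),  |v_rel|² = 157
v_rel×d = (-11)·(-17) − (-6)·(-21) = 61
since m = R²·157 − 61²:  R² = (3721 + 11979) / 157 = 100
R = √100 = 10  ⇒  r_B = 10 − 8 = 2

rB=2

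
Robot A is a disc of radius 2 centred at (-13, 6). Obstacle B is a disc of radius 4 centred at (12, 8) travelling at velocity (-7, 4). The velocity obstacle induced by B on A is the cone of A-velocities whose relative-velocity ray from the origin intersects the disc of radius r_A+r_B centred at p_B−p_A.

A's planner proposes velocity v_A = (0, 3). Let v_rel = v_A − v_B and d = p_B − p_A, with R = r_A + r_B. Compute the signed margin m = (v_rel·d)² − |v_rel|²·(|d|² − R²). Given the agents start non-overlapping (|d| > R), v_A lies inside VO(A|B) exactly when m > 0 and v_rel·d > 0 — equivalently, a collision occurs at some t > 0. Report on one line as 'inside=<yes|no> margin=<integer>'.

d = (25, 2),  |d|² = 629;  R = 2+4 = 6,  c = 629−6² = 593
v_rel = (7, -1),  |v_rel|² = 50;  v_rel·d = (7)·(25) + (-1)·(2) = 173
50·t² − 346·t + 593 = 0  ⇒  m = 173² − 50·593 = 279
m = 279 > 0,  v_rel·d = 173 > 0  ⇒  inside

inside=yes margin=279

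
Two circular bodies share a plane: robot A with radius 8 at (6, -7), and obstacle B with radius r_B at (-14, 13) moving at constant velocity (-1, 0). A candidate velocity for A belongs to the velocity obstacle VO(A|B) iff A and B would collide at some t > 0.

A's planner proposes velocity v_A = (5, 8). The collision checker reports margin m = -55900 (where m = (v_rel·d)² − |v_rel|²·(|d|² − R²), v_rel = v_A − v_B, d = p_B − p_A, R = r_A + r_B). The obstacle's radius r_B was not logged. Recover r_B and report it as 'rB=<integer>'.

m = -55900
d = (-20, 20);  v_rel = (6, 8),  |v_rel|² = 100
v_rel×d = (6)·(20) − (8)·(-20) = 280
since m = R²·100 − 280²:  R² = (78400 + -55900) / 100 = 225
R = √225 = 15  ⇒  r_B = 15 − 8 = 7

rB=7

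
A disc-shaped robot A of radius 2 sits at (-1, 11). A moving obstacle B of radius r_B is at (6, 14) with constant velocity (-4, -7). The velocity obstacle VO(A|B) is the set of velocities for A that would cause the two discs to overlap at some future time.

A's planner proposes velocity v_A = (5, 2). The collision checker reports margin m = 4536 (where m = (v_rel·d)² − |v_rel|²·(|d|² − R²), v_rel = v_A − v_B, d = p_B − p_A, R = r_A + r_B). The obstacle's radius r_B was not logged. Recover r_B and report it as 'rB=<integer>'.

m = 4536
d = (7, 3);  v_rel = (9, 9),  |v_rel|² = 162
v_rel×d = (9)·(3) − (9)·(7) = -36
since m = R²·162 − (-36)²:  R² = (1296 + 4536) / 162 = 36
R = √36 = 6  ⇒  r_B = 6 − 2 = 4

rB=4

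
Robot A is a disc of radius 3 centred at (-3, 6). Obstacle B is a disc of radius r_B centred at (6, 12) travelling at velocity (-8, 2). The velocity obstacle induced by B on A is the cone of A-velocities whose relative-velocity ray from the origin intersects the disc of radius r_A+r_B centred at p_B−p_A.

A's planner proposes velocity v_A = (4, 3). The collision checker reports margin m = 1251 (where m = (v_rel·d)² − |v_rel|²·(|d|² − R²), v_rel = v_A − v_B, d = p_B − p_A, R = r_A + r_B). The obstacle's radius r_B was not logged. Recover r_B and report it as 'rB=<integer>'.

m = 1251
d = (9, 6);  v_rel = (12, 1),  |v_rel|² = 145
v_rel×d = (12)·(6) − (1)·(9) = 63
since m = R²·145 − 63²:  R² = (3969 + 1251) / 145 = 36
R = √36 = 6  ⇒  r_B = 6 − 3 = 3

rB=3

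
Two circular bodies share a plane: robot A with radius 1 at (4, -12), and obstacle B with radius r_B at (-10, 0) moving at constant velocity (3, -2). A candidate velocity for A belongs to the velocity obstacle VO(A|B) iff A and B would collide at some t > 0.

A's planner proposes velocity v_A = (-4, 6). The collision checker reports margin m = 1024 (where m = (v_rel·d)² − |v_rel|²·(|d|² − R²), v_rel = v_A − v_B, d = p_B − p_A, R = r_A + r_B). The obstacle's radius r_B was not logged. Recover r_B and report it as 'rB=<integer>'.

m = 1024
d = (-14, 12);  v_rel = (-7, 8),  |v_rel|² = 113
v_rel×d = (-7)·(12) − (8)·(-14) = 28
since m = R²·113 − 28²:  R² = (784 + 1024) / 113 = 16
R = √16 = 4  ⇒  r_B = 4 − 1 = 3

rB=3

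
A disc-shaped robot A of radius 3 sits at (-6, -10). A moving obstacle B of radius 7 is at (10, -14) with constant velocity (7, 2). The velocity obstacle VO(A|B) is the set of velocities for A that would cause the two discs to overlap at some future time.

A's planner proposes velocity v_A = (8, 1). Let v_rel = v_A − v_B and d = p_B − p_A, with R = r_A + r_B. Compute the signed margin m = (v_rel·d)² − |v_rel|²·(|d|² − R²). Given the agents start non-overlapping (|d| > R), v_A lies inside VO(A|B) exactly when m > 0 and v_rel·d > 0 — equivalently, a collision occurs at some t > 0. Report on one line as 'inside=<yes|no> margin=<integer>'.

d = (16, -4),  |d|² = 272;  R = 3+7 = 10,  c = 272−10² = 172
v_rel = (1, -1),  |v_rel|² = 2;  v_rel·d = (1)·(16) + (-1)·(-4) = 20
2·t² − 40·t + 172 = 0  ⇒  m = 20² − 2·172 = 56
m = 56 > 0,  v_rel·d = 20 > 0  ⇒  inside

inside=yes margin=56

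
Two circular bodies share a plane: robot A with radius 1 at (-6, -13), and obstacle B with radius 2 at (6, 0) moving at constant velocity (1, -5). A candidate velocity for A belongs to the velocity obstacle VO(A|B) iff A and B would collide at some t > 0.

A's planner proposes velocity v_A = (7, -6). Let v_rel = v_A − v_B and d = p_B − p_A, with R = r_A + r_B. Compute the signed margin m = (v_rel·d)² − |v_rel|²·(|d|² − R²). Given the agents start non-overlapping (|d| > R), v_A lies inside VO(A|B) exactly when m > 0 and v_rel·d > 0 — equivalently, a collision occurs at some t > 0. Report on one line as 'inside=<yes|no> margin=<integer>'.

d = (12, 13),  |d|² = 313;  R = 1+2 = 3,  c = 313−3² = 304
v_rel = (6, -1),  |v_rel|² = 37;  v_rel·d = (6)·(12) + (-1)·(13) = 59
37·t² − 118·t + 304 = 0  ⇒  m = 59² − 37·304 = -7767
m = -7767 < 0,  v_rel·d = 59 > 0  ⇒  outside

inside=no margin=-7767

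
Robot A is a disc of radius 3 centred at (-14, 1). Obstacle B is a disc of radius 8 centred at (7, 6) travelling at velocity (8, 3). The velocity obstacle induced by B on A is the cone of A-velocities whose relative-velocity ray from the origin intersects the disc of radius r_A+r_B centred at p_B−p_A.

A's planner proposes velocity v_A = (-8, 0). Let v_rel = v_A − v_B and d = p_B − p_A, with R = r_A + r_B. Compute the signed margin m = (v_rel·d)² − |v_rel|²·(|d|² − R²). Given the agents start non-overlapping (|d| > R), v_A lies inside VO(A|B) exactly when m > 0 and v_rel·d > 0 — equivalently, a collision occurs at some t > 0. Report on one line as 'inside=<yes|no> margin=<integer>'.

d = (21, 5),  |d|² = 466;  R = 3+8 = 11,  c = 466−11² = 345
v_rel = (-16, -3),  |v_rel|² = 265;  v_rel·d = (-16)·(21) + (-3)·(5) = -351
265·t² + 702·t + 345 = 0  ⇒  m = (-351)² − 265·345 = 31776
m = 31776 > 0,  v_rel·d = -351 < 0  ⇒  outside

inside=no margin=31776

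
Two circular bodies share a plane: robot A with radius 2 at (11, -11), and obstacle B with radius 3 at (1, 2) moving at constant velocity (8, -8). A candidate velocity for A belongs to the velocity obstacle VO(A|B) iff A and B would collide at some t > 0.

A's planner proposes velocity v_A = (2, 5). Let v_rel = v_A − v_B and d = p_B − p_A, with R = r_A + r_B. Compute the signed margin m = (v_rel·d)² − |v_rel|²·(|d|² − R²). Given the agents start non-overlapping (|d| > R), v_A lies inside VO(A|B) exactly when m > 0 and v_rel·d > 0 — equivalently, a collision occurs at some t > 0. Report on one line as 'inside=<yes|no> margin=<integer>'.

d = (-10, 13),  |d|² = 269;  R = 2+3 = 5,  c = 269−5² = 244
v_rel = (-6, 13),  |v_rel|² = 205;  v_rel·d = (-6)·(-10) + (13)·(13) = 229
205·t² − 458·t + 244 = 0  ⇒  m = 229² − 205·244 = 2421
m = 2421 > 0,  v_rel·d = 229 > 0  ⇒  inside

inside=yes margin=2421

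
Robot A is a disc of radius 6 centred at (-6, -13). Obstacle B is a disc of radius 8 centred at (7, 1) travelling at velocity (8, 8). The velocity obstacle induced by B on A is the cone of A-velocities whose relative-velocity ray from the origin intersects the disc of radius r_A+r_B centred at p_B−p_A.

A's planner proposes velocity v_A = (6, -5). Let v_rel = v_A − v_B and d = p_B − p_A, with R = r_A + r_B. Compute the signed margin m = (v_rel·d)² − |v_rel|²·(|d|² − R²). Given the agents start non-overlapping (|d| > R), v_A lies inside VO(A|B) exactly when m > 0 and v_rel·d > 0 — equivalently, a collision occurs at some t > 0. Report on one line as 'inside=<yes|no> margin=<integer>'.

d = (13, 14),  |d|² = 365;  R = 6+8 = 14,  c = 365−14² = 169
v_rel = (-2, -13),  |v_rel|² = 173;  v_rel·d = (-2)·(13) + (-13)·(14) = -208
173·t² + 416·t + 169 = 0  ⇒  m = (-208)² − 173·169 = 14027
m = 14027 > 0,  v_rel·d = -208 < 0  ⇒  outside

inside=no margin=14027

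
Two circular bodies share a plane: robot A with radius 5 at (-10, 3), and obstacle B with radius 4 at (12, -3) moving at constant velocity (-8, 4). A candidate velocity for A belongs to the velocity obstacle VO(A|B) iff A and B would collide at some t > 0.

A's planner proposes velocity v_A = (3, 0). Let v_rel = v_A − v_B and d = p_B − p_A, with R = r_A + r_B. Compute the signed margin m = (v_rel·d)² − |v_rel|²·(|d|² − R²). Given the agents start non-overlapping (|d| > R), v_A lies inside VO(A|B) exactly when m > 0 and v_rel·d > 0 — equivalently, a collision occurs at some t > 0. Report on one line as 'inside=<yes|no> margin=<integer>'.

d = (22, -6),  |d|² = 520;  R = 5+4 = 9,  c = 520−9² = 439
v_rel = (11, -4),  |v_rel|² = 137;  v_rel·d = (11)·(22) + (-4)·(-6) = 266
137·t² − 532·t + 439 = 0  ⇒  m = 266² − 137·439 = 10613
m = 10613 > 0,  v_rel·d = 266 > 0  ⇒  inside

inside=yes margin=10613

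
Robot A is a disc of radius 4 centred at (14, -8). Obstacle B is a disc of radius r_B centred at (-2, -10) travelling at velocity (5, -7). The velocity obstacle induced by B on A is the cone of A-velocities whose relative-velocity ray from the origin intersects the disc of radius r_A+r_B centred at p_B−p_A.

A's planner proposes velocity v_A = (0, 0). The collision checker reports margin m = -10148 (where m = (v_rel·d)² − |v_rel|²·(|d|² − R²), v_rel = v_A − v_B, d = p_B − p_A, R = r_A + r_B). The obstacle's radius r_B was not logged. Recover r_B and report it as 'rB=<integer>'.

m = -10148
d = (-16, -2);  v_rel = (-5, 7),  |v_rel|² = 74
v_rel×d = (-5)·(-2) − (7)·(-16) = 122
since m = R²·74 − 122²:  R² = (14884 + -10148) / 74 = 64
R = √64 = 8  ⇒  r_B = 8 − 4 = 4

rB=4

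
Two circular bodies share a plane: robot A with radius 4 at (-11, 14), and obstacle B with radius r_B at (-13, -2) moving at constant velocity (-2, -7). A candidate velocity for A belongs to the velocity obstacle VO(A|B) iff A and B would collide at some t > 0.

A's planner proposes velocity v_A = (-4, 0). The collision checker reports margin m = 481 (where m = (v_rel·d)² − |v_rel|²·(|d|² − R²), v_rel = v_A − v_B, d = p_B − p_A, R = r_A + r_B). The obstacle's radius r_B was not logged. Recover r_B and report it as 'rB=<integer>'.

m = 481
d = (-2, -16);  v_rel = (-2, 7),  |v_rel|² = 53
v_rel×d = (-2)·(-16) − (7)·(-2) = 46
since m = R²·53 − 46²:  R² = (2116 + 481) / 53 = 49
R = √49 = 7  ⇒  r_B = 7 − 4 = 3

rB=3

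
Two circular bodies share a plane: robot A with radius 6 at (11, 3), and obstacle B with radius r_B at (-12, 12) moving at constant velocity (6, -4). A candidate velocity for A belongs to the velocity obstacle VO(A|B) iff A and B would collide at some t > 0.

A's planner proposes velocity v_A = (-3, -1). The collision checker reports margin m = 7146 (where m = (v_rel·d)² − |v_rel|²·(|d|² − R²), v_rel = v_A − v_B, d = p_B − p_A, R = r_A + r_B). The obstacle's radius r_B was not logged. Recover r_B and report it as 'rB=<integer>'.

m = 7146
d = (-23, 9);  v_rel = (-9, 3),  |v_rel|² = 90
v_rel×d = (-9)·(9) − (3)·(-23) = -12
since m = R²·90 − (-12)²:  R² = (144 + 7146) / 90 = 81
R = √81 = 9  ⇒  r_B = 9 − 6 = 3

rB=3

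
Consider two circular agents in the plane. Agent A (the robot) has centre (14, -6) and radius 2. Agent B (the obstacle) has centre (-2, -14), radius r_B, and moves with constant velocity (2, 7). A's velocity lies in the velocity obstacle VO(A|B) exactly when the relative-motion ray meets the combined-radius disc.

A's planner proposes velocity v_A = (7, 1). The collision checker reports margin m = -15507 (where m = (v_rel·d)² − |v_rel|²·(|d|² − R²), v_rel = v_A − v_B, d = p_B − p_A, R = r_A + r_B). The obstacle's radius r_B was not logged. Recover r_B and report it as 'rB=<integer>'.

m = -15507
d = (-16, -8);  v_rel = (5, -6),  |v_rel|² = 61
v_rel×d = (5)·(-8) − (-6)·(-16) = -136
since m = R²·61 − (-136)²:  R² = (18496 + -15507) / 61 = 49
R = √49 = 7  ⇒  r_B = 7 − 2 = 5

rB=5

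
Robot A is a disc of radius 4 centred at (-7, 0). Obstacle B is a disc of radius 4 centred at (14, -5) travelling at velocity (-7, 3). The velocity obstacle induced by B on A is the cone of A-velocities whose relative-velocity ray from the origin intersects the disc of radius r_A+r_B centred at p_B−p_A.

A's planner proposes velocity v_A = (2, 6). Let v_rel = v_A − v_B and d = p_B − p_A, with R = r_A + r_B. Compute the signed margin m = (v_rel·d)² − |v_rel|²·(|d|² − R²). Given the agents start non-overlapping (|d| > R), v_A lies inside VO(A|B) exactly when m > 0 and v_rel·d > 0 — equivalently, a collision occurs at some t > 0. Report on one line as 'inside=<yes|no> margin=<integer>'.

d = (21, -5),  |d|² = 466;  R = 4+4 = 8,  c = 466−8² = 402
v_rel = (9, 3),  |v_rel|² = 90;  v_rel·d = (9)·(21) + (3)·(-5) = 174
90·t² − 348·t + 402 = 0  ⇒  m = 174² − 90·402 = -5904
m = -5904 < 0,  v_rel·d = 174 > 0  ⇒  outside

inside=no margin=-5904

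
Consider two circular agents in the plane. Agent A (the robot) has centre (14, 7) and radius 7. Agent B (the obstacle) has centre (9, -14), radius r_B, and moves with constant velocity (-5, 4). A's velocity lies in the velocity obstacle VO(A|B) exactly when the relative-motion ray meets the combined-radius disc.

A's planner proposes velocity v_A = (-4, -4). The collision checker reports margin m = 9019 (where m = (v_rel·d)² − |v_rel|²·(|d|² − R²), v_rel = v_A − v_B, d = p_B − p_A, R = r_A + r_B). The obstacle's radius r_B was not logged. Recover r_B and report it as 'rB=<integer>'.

m = 9019
d = (-5, -21);  v_rel = (1, -8),  |v_rel|² = 65
v_rel×d = (1)·(-21) − (-8)·(-5) = -61
since m = R²·65 − (-61)²:  R² = (3721 + 9019) / 65 = 196
R = √196 = 14  ⇒  r_B = 14 − 7 = 7

rB=7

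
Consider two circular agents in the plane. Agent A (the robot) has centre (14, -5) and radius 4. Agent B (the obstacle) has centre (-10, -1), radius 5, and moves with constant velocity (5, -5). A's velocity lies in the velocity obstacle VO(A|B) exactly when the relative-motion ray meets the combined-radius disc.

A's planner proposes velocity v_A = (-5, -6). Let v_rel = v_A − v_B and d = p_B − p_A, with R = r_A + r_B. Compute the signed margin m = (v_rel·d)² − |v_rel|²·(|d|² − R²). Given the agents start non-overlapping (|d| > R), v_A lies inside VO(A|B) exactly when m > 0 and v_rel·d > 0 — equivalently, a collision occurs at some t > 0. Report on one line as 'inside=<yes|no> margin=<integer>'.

d = (-24, 4),  |d|² = 592;  R = 4+5 = 9,  c = 592−9² = 511
v_rel = (-10, -1),  |v_rel|² = 101;  v_rel·d = (-10)·(-24) + (-1)·(4) = 236
101·t² − 472·t + 511 = 0  ⇒  m = 236² − 101·511 = 4085
m = 4085 > 0,  v_rel·d = 236 > 0  ⇒  inside

inside=yes margin=4085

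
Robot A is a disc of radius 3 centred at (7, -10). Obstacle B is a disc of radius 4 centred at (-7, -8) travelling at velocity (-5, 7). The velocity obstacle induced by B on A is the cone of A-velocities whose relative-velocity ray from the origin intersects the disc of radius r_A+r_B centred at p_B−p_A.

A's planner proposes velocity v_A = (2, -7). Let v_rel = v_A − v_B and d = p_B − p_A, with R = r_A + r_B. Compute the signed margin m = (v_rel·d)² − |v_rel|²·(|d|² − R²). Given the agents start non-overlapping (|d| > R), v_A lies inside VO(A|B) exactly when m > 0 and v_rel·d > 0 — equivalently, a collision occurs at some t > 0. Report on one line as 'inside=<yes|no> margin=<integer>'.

d = (-14, 2),  |d|² = 200;  R = 3+4 = 7,  c = 200−7² = 151
v_rel = (7, -14),  |v_rel|² = 245;  v_rel·d = (7)·(-14) + (-14)·(2) = -126
245·t² + 252·t + 151 = 0  ⇒  m = (-126)² − 245·151 = -21119
m = -21119 < 0,  v_rel·d = -126 < 0  ⇒  outside

inside=no margin=-21119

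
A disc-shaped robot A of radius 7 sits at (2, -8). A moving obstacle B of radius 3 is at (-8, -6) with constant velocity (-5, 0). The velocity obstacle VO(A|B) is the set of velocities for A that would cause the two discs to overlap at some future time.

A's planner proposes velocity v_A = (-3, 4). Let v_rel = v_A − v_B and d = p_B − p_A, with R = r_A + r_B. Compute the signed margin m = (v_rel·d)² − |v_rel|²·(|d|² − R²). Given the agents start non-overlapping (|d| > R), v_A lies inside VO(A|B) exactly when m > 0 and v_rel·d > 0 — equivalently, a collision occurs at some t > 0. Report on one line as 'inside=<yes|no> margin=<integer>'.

d = (-10, 2),  |d|² = 104;  R = 7+3 = 10,  c = 104−10² = 4
v_rel = (2, 4),  |v_rel|² = 20;  v_rel·d = (2)·(-10) + (4)·(2) = -12
20·t² + 24·t + 4 = 0  ⇒  m = (-12)² − 20·4 = 64
m = 64 > 0,  v_rel·d = -12 < 0  ⇒  outside

inside=no margin=64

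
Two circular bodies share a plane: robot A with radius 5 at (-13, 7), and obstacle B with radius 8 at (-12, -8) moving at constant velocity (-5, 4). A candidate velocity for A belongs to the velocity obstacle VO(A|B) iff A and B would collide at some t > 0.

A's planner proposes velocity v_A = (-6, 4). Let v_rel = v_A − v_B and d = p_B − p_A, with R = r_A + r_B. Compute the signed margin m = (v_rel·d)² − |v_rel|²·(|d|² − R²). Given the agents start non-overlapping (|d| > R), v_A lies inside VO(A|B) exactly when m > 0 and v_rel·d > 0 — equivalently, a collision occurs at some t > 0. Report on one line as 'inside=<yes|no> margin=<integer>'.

d = (1, -15),  |d|² = 226;  R = 5+8 = 13,  c = 226−13² = 57
v_rel = (-1, 0),  |v_rel|² = 1;  v_rel·d = (-1)·(1) + (0)·(-15) = -1
1·t² + 2·t + 57 = 0  ⇒  m = (-1)² − 1·57 = -56
m = -56 < 0,  v_rel·d = -1 < 0  ⇒  outside

inside=no margin=-56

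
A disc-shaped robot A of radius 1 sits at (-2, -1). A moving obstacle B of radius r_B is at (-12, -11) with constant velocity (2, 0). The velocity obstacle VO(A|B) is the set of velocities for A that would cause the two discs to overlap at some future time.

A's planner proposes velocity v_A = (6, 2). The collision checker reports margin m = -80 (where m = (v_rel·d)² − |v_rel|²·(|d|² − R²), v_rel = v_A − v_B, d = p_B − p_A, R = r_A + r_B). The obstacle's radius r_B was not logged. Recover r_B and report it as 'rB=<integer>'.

m = -80
d = (-10, -10);  v_rel = (4, 2),  |v_rel|² = 20
v_rel×d = (4)·(-10) − (2)·(-10) = -20
since m = R²·20 − (-20)²:  R² = (400 + -80) / 20 = 16
R = √16 = 4  ⇒  r_B = 4 − 1 = 3

rB=3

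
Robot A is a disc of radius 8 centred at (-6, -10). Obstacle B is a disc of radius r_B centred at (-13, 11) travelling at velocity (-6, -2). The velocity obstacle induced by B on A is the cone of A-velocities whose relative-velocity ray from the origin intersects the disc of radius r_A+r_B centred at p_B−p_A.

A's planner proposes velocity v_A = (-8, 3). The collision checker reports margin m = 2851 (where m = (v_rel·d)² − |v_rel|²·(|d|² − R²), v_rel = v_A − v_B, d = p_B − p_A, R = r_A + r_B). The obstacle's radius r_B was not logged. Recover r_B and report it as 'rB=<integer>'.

m = 2851
d = (-7, 21);  v_rel = (-2, 5),  |v_rel|² = 29
v_rel×d = (-2)·(21) − (5)·(-7) = -7
since m = R²·29 − (-7)²:  R² = (49 + 2851) / 29 = 100
R = √100 = 10  ⇒  r_B = 10 − 8 = 2

rB=2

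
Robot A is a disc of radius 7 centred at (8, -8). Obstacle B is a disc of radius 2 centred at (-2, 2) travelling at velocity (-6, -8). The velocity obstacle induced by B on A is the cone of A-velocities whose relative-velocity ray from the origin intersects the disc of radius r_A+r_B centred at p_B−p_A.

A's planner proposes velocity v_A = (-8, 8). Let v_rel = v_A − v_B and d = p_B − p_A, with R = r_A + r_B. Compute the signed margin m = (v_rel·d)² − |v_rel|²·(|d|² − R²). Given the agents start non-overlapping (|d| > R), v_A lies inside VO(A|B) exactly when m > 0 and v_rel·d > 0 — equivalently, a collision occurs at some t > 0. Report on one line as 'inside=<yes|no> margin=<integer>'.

d = (-10, 10),  |d|² = 200;  R = 7+2 = 9,  c = 200−9² = 119
v_rel = (-2, 16),  |v_rel|² = 260;  v_rel·d = (-2)·(-10) + (16)·(10) = 180
260·t² − 360·t + 119 = 0  ⇒  m = 180² − 260·119 = 1460
m = 1460 > 0,  v_rel·d = 180 > 0  ⇒  inside

inside=yes margin=1460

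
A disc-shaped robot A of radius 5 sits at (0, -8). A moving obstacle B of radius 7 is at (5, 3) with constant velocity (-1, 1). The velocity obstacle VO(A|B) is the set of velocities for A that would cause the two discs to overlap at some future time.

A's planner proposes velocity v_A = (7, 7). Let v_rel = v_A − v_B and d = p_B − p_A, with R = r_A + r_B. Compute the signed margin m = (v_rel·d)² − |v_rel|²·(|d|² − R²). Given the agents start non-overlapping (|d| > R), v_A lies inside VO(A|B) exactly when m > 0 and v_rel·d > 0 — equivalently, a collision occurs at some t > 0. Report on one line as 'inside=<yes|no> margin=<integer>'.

d = (5, 11),  |d|² = 146;  R = 5+7 = 12,  c = 146−12² = 2
v_rel = (8, 6),  |v_rel|² = 100;  v_rel·d = (8)·(5) + (6)·(11) = 106
100·t² − 212·t + 2 = 0  ⇒  m = 106² − 100·2 = 11036
m = 11036 > 0,  v_rel·d = 106 > 0  ⇒  inside

inside=yes margin=11036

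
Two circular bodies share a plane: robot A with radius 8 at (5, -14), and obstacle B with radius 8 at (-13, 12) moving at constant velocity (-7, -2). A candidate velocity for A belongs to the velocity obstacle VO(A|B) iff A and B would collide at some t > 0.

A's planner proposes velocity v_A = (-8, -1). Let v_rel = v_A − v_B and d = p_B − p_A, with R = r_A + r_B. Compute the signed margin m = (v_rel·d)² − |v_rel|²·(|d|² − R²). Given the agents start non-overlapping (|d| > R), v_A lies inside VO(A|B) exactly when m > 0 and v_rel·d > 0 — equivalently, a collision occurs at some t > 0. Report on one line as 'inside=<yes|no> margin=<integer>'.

d = (-18, 26),  |d|² = 1000;  R = 8+8 = 16,  c = 1000−16² = 744
v_rel = (-1, 1),  |v_rel|² = 2;  v_rel·d = (-1)·(-18) + (1)·(26) = 44
2·t² − 88·t + 744 = 0  ⇒  m = 44² − 2·744 = 448
m = 448 > 0,  v_rel·d = 44 > 0  ⇒  inside

inside=yes margin=448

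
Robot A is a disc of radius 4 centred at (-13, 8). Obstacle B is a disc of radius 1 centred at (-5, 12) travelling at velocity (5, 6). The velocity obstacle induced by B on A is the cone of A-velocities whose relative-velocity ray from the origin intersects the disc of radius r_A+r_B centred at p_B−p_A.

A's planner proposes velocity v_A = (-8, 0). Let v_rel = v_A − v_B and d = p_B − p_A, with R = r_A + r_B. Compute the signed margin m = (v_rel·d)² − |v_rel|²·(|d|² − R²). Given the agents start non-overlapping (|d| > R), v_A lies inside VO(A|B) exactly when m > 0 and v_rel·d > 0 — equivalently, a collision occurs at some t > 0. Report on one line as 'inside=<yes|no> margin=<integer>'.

d = (8, 4),  |d|² = 80;  R = 4+1 = 5,  c = 80−5² = 55
v_rel = (-13, -6),  |v_rel|² = 205;  v_rel·d = (-13)·(8) + (-6)·(4) = -128
205·t² + 256·t + 55 = 0  ⇒  m = (-128)² − 205·55 = 5109
m = 5109 > 0,  v_rel·d = -128 < 0  ⇒  outside

inside=no margin=5109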